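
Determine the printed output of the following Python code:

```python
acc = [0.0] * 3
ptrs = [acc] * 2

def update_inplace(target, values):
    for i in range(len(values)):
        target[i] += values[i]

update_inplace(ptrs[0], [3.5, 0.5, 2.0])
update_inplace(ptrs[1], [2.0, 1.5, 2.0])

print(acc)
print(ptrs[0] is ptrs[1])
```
[5.5, 2.0, 4.0]
True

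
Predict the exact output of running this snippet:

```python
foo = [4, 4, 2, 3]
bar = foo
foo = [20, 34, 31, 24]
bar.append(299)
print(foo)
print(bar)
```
[20, 34, 31, 24]
[4, 4, 2, 3, 299]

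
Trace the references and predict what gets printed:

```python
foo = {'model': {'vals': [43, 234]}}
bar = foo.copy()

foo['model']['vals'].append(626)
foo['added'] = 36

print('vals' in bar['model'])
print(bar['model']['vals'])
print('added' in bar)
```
True
[43, 234, 626]
False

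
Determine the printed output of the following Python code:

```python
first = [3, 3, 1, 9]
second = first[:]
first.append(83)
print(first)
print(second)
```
[3, 3, 1, 9, 83]
[3, 3, 1, 9]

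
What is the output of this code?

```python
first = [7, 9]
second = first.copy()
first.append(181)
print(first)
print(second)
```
[7, 9, 181]
[7, 9]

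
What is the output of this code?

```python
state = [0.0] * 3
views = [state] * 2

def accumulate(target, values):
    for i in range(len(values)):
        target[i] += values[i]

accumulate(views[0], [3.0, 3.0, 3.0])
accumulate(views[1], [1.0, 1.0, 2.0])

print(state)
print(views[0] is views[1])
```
[4.0, 4.0, 5.0]
True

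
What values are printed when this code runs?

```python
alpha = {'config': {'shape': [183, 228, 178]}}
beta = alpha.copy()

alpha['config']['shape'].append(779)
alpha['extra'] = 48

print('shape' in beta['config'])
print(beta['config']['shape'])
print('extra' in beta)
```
True
[183, 228, 178, 779]
False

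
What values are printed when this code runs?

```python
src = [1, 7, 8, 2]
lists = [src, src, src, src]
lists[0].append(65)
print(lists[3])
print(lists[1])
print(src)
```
[1, 7, 8, 2, 65]
[1, 7, 8, 2, 65]
[1, 7, 8, 2, 65]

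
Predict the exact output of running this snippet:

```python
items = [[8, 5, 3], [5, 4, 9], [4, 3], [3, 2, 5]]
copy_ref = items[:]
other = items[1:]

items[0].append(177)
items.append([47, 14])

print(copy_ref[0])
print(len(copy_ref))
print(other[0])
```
[8, 5, 3, 177]
4
[5, 4, 9]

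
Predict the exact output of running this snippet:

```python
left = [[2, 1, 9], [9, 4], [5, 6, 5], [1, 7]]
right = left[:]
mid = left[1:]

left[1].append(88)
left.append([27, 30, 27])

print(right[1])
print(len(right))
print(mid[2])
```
[9, 4, 88]
4
[1, 7]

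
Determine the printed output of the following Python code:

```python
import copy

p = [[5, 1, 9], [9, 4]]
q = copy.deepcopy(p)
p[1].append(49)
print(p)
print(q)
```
[[5, 1, 9], [9, 4, 49]]
[[5, 1, 9], [9, 4]]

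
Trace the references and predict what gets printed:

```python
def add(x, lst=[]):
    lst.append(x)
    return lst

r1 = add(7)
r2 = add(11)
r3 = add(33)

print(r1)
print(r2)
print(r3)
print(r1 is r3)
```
[7, 11, 33]
[7, 11, 33]
[7, 11, 33]
True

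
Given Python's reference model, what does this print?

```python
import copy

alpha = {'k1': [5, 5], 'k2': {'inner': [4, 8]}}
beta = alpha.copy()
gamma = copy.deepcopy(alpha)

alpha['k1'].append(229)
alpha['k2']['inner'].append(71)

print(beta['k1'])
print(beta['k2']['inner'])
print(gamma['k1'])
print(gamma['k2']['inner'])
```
[5, 5, 229]
[4, 8, 71]
[5, 5]
[4, 8]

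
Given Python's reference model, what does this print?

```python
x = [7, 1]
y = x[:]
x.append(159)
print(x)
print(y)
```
[7, 1, 159]
[7, 1]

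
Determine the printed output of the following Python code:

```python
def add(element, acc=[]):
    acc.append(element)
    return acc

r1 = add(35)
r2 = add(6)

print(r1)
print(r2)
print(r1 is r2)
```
[35, 6]
[35, 6]
True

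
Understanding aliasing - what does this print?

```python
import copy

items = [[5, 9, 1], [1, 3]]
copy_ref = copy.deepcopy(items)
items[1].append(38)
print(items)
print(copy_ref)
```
[[5, 9, 1], [1, 3, 38]]
[[5, 9, 1], [1, 3]]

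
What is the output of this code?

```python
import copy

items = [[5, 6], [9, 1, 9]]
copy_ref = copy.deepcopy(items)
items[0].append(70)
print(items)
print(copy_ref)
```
[[5, 6, 70], [9, 1, 9]]
[[5, 6], [9, 1, 9]]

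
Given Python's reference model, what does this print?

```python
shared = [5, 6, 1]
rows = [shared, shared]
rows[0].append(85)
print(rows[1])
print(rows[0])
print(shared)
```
[5, 6, 1, 85]
[5, 6, 1, 85]
[5, 6, 1, 85]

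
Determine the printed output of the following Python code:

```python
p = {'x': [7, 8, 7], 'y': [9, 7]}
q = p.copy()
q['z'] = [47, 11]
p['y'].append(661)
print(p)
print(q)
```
{'x': [7, 8, 7], 'y': [9, 7, 661]}
{'x': [7, 8, 7], 'y': [9, 7, 661], 'z': [47, 11]}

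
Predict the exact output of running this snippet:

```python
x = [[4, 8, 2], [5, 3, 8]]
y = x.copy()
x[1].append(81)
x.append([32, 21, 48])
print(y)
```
[[4, 8, 2], [5, 3, 8, 81]]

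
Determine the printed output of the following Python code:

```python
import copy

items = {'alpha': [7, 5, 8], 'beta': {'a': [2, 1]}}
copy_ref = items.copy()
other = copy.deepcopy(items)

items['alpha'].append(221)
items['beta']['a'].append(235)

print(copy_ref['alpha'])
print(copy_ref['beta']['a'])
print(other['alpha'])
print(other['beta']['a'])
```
[7, 5, 8, 221]
[2, 1, 235]
[7, 5, 8]
[2, 1]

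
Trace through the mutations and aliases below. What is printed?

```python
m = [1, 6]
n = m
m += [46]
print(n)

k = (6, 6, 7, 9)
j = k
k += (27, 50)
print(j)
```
[1, 6, 46]
(6, 6, 7, 9)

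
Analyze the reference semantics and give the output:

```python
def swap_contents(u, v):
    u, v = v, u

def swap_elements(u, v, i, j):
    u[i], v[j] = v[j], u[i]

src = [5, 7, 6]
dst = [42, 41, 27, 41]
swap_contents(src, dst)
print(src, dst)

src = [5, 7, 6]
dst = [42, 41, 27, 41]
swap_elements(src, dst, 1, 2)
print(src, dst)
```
[5, 7, 6] [42, 41, 27, 41]
[5, 27, 6] [42, 41, 7, 41]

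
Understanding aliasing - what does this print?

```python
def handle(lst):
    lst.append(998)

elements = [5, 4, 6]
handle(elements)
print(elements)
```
[5, 4, 6, 998]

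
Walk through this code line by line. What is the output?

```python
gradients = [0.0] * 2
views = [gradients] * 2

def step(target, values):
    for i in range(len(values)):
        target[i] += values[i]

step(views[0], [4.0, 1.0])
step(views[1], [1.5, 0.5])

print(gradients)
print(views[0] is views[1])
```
[5.5, 1.5]
True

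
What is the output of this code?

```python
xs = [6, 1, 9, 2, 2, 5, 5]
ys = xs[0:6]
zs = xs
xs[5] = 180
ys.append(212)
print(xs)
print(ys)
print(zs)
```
[6, 1, 9, 2, 2, 180, 5]
[6, 1, 9, 2, 2, 5, 212]
[6, 1, 9, 2, 2, 180, 5]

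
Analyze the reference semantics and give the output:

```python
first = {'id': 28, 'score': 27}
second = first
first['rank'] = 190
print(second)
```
{'id': 28, 'score': 27, 'rank': 190}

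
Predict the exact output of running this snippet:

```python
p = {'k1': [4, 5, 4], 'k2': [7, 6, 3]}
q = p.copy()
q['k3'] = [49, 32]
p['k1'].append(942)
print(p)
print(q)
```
{'k1': [4, 5, 4, 942], 'k2': [7, 6, 3]}
{'k1': [4, 5, 4, 942], 'k2': [7, 6, 3], 'k3': [49, 32]}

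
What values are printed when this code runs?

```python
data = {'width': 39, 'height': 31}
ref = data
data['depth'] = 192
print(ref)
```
{'width': 39, 'height': 31, 'depth': 192}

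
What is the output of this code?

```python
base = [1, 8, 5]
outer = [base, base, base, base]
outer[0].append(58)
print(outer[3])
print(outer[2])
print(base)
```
[1, 8, 5, 58]
[1, 8, 5, 58]
[1, 8, 5, 58]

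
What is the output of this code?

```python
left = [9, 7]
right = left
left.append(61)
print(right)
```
[9, 7, 61]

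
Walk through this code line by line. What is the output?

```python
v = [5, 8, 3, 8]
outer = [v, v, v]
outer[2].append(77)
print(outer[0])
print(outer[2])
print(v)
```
[5, 8, 3, 8, 77]
[5, 8, 3, 8, 77]
[5, 8, 3, 8, 77]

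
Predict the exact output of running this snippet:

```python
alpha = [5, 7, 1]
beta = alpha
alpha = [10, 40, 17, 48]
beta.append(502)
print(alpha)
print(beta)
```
[10, 40, 17, 48]
[5, 7, 1, 502]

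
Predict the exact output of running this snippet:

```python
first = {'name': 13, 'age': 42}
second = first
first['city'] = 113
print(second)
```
{'name': 13, 'age': 42, 'city': 113}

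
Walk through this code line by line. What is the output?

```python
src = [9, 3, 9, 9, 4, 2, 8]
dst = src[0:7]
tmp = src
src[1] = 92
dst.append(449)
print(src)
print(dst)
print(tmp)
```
[9, 92, 9, 9, 4, 2, 8]
[9, 3, 9, 9, 4, 2, 8, 449]
[9, 92, 9, 9, 4, 2, 8]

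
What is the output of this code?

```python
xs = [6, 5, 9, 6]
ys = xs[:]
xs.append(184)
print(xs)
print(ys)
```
[6, 5, 9, 6, 184]
[6, 5, 9, 6]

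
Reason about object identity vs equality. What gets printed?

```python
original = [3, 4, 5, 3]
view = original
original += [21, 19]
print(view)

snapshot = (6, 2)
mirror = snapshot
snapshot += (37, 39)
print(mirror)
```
[3, 4, 5, 3, 21, 19]
(6, 2)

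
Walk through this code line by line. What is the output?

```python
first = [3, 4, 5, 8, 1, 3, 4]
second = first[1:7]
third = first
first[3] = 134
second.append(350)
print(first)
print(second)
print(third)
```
[3, 4, 5, 134, 1, 3, 4]
[4, 5, 8, 1, 3, 4, 350]
[3, 4, 5, 134, 1, 3, 4]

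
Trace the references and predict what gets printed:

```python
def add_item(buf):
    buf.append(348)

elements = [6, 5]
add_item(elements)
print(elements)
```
[6, 5, 348]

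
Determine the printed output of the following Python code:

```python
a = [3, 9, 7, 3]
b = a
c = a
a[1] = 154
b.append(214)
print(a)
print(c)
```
[3, 154, 7, 3, 214]
[3, 154, 7, 3, 214]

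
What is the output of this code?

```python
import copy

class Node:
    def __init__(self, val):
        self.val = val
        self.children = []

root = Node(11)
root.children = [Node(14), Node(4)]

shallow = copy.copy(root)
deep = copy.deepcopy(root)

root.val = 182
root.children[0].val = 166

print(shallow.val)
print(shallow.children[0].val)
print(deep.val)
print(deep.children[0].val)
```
11
166
11
14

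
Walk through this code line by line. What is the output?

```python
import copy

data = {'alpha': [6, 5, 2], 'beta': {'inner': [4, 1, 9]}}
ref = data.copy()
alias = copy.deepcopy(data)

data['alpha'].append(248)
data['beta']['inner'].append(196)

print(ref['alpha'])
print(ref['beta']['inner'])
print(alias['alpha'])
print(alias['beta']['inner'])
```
[6, 5, 2, 248]
[4, 1, 9, 196]
[6, 5, 2]
[4, 1, 9]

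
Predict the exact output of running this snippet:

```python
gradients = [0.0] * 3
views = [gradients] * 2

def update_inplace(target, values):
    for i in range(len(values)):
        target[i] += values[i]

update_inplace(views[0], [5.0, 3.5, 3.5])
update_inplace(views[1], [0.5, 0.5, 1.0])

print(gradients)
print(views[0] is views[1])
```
[5.5, 4.0, 4.5]
True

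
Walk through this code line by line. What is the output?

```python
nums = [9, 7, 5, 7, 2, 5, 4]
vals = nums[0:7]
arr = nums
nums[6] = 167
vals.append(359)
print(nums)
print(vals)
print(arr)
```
[9, 7, 5, 7, 2, 5, 167]
[9, 7, 5, 7, 2, 5, 4, 359]
[9, 7, 5, 7, 2, 5, 167]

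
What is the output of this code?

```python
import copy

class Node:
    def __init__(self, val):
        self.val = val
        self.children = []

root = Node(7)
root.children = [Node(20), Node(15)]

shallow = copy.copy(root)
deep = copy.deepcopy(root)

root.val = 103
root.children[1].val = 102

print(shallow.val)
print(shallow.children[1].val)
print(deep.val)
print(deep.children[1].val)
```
7
102
7
15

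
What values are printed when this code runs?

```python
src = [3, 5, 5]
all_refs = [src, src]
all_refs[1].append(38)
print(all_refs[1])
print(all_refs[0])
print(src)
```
[3, 5, 5, 38]
[3, 5, 5, 38]
[3, 5, 5, 38]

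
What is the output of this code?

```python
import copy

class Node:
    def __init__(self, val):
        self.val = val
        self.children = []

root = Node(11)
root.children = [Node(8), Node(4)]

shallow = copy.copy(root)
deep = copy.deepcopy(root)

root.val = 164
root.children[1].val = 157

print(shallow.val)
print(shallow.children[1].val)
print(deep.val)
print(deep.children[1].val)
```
11
157
11
4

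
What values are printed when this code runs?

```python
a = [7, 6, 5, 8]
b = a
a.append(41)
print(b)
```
[7, 6, 5, 8, 41]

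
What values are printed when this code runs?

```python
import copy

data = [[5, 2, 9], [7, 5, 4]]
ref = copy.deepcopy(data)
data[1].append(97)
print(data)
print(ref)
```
[[5, 2, 9], [7, 5, 4, 97]]
[[5, 2, 9], [7, 5, 4]]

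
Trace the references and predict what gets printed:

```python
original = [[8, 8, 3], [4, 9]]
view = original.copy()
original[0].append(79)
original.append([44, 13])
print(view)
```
[[8, 8, 3, 79], [4, 9]]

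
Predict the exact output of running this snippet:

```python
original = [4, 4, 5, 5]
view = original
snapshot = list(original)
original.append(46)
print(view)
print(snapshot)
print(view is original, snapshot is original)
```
[4, 4, 5, 5, 46]
[4, 4, 5, 5]
True False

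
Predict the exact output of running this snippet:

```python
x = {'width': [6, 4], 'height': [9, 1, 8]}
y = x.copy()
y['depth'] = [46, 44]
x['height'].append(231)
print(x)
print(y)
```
{'width': [6, 4], 'height': [9, 1, 8, 231]}
{'width': [6, 4], 'height': [9, 1, 8, 231], 'depth': [46, 44]}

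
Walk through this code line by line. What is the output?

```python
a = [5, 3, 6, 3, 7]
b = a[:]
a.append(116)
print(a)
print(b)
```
[5, 3, 6, 3, 7, 116]
[5, 3, 6, 3, 7]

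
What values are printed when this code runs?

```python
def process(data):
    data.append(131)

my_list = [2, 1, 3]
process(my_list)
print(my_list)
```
[2, 1, 3, 131]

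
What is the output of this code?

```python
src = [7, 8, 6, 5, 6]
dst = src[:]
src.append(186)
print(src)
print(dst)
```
[7, 8, 6, 5, 6, 186]
[7, 8, 6, 5, 6]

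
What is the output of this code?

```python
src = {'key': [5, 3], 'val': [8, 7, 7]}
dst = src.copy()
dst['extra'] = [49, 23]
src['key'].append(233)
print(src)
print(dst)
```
{'key': [5, 3, 233], 'val': [8, 7, 7]}
{'key': [5, 3, 233], 'val': [8, 7, 7], 'extra': [49, 23]}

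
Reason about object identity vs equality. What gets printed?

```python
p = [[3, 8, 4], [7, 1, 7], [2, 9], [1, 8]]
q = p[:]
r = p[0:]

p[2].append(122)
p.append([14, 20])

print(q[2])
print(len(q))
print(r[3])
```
[2, 9, 122]
4
[1, 8]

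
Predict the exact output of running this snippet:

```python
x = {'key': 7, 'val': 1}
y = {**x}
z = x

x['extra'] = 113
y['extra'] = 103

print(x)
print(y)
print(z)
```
{'key': 7, 'val': 1, 'extra': 113}
{'key': 7, 'val': 1, 'extra': 103}
{'key': 7, 'val': 1, 'extra': 113}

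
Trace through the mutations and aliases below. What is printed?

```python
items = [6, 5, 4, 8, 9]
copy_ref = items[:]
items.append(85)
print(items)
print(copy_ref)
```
[6, 5, 4, 8, 9, 85]
[6, 5, 4, 8, 9]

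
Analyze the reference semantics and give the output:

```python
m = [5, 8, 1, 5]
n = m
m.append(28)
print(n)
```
[5, 8, 1, 5, 28]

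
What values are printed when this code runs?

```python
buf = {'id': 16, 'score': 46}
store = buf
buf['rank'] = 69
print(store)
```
{'id': 16, 'score': 46, 'rank': 69}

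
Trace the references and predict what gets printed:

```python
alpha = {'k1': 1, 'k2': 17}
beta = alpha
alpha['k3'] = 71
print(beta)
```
{'k1': 1, 'k2': 17, 'k3': 71}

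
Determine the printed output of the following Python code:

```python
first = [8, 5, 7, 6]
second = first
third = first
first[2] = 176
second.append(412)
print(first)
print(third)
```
[8, 5, 176, 6, 412]
[8, 5, 176, 6, 412]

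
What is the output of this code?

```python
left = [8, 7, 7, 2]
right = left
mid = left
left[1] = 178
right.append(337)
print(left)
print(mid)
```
[8, 178, 7, 2, 337]
[8, 178, 7, 2, 337]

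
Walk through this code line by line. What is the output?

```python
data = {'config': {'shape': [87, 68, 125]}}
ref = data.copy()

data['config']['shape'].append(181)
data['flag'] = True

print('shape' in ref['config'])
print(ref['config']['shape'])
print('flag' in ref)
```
True
[87, 68, 125, 181]
False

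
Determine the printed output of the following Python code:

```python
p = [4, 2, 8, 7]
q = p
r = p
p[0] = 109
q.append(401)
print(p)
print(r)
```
[109, 2, 8, 7, 401]
[109, 2, 8, 7, 401]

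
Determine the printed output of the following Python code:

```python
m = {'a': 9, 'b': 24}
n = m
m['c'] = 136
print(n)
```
{'a': 9, 'b': 24, 'c': 136}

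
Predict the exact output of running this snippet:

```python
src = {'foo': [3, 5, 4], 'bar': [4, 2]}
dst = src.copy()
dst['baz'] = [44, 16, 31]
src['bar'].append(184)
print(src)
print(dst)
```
{'foo': [3, 5, 4], 'bar': [4, 2, 184]}
{'foo': [3, 5, 4], 'bar': [4, 2, 184], 'baz': [44, 16, 31]}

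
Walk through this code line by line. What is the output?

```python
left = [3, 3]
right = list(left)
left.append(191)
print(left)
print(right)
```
[3, 3, 191]
[3, 3]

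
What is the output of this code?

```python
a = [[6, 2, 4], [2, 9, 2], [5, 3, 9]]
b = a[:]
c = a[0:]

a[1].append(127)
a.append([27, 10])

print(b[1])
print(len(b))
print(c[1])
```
[2, 9, 2, 127]
3
[2, 9, 2, 127]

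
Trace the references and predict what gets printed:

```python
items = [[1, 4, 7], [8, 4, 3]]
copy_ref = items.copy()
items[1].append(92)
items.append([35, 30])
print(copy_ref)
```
[[1, 4, 7], [8, 4, 3, 92]]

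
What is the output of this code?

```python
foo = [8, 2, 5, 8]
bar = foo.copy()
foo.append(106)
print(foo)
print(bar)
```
[8, 2, 5, 8, 106]
[8, 2, 5, 8]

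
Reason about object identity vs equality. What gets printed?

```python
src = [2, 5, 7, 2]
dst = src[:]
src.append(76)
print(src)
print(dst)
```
[2, 5, 7, 2, 76]
[2, 5, 7, 2]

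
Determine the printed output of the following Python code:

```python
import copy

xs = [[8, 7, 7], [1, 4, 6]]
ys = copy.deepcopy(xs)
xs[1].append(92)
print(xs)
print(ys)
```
[[8, 7, 7], [1, 4, 6, 92]]
[[8, 7, 7], [1, 4, 6]]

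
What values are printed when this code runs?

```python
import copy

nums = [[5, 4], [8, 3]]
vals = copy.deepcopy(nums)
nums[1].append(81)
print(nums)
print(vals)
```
[[5, 4], [8, 3, 81]]
[[5, 4], [8, 3]]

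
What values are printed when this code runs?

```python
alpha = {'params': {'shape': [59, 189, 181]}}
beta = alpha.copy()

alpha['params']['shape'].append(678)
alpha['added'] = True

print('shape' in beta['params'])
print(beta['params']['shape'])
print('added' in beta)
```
True
[59, 189, 181, 678]
False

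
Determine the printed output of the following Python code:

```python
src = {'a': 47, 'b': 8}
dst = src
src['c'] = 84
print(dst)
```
{'a': 47, 'b': 8, 'c': 84}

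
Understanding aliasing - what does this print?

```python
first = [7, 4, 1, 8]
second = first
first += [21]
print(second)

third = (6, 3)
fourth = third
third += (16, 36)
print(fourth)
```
[7, 4, 1, 8, 21]
(6, 3)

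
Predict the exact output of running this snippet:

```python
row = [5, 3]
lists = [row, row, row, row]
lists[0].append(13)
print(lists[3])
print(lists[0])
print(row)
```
[5, 3, 13]
[5, 3, 13]
[5, 3, 13]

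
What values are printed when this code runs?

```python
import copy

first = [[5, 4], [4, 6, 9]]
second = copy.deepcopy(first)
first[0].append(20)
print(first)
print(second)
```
[[5, 4, 20], [4, 6, 9]]
[[5, 4], [4, 6, 9]]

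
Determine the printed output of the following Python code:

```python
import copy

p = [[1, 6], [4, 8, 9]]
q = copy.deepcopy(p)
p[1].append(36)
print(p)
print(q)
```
[[1, 6], [4, 8, 9, 36]]
[[1, 6], [4, 8, 9]]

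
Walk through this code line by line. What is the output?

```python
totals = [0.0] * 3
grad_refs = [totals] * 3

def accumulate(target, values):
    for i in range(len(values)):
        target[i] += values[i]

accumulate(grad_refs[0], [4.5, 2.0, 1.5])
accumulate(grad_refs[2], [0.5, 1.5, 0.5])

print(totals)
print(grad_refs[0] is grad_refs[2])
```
[5.0, 3.5, 2.0]
True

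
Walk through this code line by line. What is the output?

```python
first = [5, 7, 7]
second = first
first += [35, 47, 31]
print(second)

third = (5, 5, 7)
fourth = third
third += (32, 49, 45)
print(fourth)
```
[5, 7, 7, 35, 47, 31]
(5, 5, 7)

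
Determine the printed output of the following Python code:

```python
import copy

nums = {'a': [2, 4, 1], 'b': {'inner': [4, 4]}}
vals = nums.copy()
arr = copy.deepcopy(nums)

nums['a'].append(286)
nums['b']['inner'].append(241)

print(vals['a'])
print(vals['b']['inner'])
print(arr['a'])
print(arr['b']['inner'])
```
[2, 4, 1, 286]
[4, 4, 241]
[2, 4, 1]
[4, 4]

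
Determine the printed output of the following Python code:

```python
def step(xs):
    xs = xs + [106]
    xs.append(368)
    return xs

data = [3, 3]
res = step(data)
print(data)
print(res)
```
[3, 3]
[3, 3, 106, 368]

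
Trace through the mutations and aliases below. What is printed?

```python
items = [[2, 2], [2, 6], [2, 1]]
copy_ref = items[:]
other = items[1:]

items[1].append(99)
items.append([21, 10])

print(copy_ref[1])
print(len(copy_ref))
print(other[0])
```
[2, 6, 99]
3
[2, 6, 99]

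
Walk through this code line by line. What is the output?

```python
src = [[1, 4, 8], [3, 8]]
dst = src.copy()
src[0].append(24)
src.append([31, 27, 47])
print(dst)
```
[[1, 4, 8, 24], [3, 8]]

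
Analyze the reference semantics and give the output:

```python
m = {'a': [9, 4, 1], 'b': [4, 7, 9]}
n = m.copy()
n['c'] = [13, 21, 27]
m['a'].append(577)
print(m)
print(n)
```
{'a': [9, 4, 1, 577], 'b': [4, 7, 9]}
{'a': [9, 4, 1, 577], 'b': [4, 7, 9], 'c': [13, 21, 27]}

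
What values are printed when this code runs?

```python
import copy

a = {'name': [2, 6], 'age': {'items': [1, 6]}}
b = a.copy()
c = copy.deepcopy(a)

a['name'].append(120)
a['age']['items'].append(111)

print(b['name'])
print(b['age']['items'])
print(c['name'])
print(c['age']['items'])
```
[2, 6, 120]
[1, 6, 111]
[2, 6]
[1, 6]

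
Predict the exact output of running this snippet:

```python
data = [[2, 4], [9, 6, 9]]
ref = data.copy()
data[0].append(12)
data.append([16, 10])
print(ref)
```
[[2, 4, 12], [9, 6, 9]]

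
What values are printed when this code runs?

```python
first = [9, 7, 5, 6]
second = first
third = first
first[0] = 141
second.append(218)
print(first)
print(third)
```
[141, 7, 5, 6, 218]
[141, 7, 5, 6, 218]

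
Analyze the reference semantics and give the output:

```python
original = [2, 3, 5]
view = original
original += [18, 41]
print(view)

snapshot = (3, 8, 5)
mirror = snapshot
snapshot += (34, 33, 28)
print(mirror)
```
[2, 3, 5, 18, 41]
(3, 8, 5)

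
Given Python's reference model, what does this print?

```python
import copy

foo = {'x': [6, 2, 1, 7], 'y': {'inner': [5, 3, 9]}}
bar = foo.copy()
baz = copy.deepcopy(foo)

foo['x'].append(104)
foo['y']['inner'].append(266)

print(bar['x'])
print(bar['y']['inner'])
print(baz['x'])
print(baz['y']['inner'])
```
[6, 2, 1, 7, 104]
[5, 3, 9, 266]
[6, 2, 1, 7]
[5, 3, 9]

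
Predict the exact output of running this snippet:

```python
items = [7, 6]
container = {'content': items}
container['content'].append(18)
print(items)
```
[7, 6, 18]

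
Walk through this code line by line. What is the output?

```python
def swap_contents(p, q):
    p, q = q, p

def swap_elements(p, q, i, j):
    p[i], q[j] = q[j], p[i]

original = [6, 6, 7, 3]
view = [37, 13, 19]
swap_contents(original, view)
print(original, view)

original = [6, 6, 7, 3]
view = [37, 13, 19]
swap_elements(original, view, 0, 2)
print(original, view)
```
[6, 6, 7, 3] [37, 13, 19]
[19, 6, 7, 3] [37, 13, 6]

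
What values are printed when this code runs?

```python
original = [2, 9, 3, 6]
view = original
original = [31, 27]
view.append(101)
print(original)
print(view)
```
[31, 27]
[2, 9, 3, 6, 101]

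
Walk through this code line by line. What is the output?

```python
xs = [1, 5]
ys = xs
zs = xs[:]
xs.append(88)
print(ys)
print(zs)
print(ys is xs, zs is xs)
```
[1, 5, 88]
[1, 5]
True False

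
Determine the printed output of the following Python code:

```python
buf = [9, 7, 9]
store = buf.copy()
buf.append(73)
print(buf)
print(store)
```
[9, 7, 9, 73]
[9, 7, 9]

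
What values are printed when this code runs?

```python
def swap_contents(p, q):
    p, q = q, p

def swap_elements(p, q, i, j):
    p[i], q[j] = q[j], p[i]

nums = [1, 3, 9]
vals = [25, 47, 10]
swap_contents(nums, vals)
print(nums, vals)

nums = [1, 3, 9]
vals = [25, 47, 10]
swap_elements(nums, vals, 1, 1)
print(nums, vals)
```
[1, 3, 9] [25, 47, 10]
[1, 47, 9] [25, 3, 10]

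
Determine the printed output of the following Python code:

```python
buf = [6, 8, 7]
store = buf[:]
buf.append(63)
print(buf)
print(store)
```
[6, 8, 7, 63]
[6, 8, 7]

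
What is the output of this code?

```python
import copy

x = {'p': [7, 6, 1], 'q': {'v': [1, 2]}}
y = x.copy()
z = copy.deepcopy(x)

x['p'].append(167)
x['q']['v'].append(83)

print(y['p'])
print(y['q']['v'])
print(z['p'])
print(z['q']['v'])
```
[7, 6, 1, 167]
[1, 2, 83]
[7, 6, 1]
[1, 2]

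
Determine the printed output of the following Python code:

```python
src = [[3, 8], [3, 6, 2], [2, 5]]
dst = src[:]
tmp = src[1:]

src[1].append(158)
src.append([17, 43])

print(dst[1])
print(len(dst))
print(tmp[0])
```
[3, 6, 2, 158]
3
[3, 6, 2, 158]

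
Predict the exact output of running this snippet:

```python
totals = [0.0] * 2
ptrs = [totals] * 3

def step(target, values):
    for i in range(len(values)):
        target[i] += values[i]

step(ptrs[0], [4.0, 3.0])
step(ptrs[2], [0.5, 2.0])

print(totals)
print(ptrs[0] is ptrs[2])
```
[4.5, 5.0]
True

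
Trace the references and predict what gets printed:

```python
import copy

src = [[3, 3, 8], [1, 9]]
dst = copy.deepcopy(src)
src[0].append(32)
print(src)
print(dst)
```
[[3, 3, 8, 32], [1, 9]]
[[3, 3, 8], [1, 9]]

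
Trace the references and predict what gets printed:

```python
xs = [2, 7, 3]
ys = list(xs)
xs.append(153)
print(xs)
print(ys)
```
[2, 7, 3, 153]
[2, 7, 3]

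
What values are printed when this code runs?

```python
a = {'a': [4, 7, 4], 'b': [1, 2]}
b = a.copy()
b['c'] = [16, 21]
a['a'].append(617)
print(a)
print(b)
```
{'a': [4, 7, 4, 617], 'b': [1, 2]}
{'a': [4, 7, 4, 617], 'b': [1, 2], 'c': [16, 21]}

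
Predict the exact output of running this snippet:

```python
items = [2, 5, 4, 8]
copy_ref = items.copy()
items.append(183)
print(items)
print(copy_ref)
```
[2, 5, 4, 8, 183]
[2, 5, 4, 8]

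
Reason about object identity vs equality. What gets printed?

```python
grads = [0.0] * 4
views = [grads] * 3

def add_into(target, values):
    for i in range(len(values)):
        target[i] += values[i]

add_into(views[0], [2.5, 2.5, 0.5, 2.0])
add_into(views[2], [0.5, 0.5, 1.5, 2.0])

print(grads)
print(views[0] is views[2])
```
[3.0, 3.0, 2.0, 4.0]
True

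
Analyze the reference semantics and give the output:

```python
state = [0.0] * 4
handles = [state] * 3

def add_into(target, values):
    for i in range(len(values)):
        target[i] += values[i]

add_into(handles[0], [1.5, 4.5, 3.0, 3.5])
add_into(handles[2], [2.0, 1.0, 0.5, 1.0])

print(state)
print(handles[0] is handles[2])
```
[3.5, 5.5, 3.5, 4.5]
True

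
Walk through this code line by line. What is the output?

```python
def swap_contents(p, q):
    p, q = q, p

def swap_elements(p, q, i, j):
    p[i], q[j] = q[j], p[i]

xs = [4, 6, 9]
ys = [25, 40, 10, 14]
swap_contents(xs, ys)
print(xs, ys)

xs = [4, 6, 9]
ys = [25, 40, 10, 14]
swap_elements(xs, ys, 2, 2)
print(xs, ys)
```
[4, 6, 9] [25, 40, 10, 14]
[4, 6, 10] [25, 40, 9, 14]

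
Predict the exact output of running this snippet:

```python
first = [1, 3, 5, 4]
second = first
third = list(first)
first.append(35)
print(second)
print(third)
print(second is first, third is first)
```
[1, 3, 5, 4, 35]
[1, 3, 5, 4]
True False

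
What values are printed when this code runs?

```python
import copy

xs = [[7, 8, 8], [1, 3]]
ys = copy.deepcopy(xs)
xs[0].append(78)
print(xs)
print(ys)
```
[[7, 8, 8, 78], [1, 3]]
[[7, 8, 8], [1, 3]]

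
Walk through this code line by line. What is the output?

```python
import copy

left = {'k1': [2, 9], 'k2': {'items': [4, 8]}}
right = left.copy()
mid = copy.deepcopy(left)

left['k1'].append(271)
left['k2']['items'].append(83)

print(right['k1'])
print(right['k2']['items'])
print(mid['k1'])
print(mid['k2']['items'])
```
[2, 9, 271]
[4, 8, 83]
[2, 9]
[4, 8]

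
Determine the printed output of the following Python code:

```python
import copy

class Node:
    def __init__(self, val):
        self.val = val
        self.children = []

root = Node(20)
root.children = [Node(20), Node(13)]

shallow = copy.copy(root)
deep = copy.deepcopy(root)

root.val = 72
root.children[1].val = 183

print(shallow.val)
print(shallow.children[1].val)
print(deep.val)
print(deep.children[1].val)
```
20
183
20
13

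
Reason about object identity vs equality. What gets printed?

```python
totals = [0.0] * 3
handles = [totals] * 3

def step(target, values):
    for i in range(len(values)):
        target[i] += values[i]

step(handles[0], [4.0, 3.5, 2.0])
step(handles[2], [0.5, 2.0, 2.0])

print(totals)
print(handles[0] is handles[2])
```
[4.5, 5.5, 4.0]
True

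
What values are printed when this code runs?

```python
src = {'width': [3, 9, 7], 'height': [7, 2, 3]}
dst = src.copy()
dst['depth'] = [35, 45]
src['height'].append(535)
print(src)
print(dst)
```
{'width': [3, 9, 7], 'height': [7, 2, 3, 535]}
{'width': [3, 9, 7], 'height': [7, 2, 3, 535], 'depth': [35, 45]}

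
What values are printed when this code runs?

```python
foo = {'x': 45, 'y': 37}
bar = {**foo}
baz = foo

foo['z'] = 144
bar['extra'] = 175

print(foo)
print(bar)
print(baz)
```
{'x': 45, 'y': 37, 'z': 144}
{'x': 45, 'y': 37, 'extra': 175}
{'x': 45, 'y': 37, 'z': 144}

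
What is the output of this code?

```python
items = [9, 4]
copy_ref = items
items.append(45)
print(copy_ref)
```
[9, 4, 45]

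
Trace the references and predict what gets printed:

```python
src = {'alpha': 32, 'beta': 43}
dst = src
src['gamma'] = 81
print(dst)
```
{'alpha': 32, 'beta': 43, 'gamma': 81}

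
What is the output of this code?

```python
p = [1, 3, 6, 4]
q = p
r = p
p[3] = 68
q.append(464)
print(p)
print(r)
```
[1, 3, 6, 68, 464]
[1, 3, 6, 68, 464]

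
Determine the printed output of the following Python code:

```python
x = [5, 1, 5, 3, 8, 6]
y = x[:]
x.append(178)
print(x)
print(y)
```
[5, 1, 5, 3, 8, 6, 178]
[5, 1, 5, 3, 8, 6]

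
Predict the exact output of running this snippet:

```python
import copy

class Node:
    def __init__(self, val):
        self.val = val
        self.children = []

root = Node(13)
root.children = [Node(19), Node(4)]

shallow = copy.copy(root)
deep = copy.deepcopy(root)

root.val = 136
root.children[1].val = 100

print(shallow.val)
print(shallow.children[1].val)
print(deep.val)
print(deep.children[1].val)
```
13
100
13
4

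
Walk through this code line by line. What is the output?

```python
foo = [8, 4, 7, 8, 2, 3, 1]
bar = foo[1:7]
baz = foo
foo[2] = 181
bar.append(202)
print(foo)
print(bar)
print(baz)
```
[8, 4, 181, 8, 2, 3, 1]
[4, 7, 8, 2, 3, 1, 202]
[8, 4, 181, 8, 2, 3, 1]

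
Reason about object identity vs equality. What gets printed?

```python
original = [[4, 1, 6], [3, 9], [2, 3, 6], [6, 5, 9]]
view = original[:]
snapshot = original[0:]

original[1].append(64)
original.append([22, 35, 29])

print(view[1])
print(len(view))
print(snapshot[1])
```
[3, 9, 64]
4
[3, 9, 64]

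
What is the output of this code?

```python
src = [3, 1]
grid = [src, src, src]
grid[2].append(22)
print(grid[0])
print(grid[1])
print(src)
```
[3, 1, 22]
[3, 1, 22]
[3, 1, 22]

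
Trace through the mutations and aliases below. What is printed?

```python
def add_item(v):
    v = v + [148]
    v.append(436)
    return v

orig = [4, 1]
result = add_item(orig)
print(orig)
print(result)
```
[4, 1]
[4, 1, 148, 436]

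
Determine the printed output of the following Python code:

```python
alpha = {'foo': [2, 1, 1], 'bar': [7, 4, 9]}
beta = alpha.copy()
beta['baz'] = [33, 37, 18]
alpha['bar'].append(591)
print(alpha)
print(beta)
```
{'foo': [2, 1, 1], 'bar': [7, 4, 9, 591]}
{'foo': [2, 1, 1], 'bar': [7, 4, 9, 591], 'baz': [33, 37, 18]}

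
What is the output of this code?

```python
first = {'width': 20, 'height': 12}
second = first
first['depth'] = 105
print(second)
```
{'width': 20, 'height': 12, 'depth': 105}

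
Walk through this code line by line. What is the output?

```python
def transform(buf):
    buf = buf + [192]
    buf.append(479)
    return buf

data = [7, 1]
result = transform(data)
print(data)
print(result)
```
[7, 1]
[7, 1, 192, 479]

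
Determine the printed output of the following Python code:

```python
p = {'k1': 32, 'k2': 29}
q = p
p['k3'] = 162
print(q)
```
{'k1': 32, 'k2': 29, 'k3': 162}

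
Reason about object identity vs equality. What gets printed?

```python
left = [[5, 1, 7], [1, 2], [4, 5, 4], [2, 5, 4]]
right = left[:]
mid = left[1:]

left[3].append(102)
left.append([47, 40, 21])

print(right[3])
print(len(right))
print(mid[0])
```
[2, 5, 4, 102]
4
[1, 2]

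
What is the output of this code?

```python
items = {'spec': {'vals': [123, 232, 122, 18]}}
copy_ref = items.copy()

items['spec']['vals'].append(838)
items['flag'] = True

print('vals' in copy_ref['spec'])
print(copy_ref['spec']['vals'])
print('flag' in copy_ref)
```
True
[123, 232, 122, 18, 838]
False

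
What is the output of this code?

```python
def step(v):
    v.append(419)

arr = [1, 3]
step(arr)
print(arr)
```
[1, 3, 419]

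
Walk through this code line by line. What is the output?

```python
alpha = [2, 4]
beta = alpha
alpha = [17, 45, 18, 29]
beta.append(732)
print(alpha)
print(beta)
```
[17, 45, 18, 29]
[2, 4, 732]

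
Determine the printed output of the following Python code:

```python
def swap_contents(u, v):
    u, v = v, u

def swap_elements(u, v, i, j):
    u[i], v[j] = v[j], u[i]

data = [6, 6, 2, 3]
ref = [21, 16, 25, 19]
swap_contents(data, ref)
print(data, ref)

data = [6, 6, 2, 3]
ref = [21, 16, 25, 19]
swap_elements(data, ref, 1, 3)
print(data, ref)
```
[6, 6, 2, 3] [21, 16, 25, 19]
[6, 19, 2, 3] [21, 16, 25, 6]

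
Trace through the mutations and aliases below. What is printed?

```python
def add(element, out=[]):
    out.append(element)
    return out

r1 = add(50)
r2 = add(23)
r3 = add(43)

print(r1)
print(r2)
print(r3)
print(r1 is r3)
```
[50, 23, 43]
[50, 23, 43]
[50, 23, 43]
True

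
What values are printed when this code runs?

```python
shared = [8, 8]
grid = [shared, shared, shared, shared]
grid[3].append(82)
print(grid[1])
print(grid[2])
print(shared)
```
[8, 8, 82]
[8, 8, 82]
[8, 8, 82]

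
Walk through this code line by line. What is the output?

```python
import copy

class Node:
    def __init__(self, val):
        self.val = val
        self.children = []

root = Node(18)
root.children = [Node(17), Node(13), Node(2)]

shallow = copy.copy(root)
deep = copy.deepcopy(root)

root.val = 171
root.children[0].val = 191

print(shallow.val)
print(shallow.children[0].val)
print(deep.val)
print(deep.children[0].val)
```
18
191
18
17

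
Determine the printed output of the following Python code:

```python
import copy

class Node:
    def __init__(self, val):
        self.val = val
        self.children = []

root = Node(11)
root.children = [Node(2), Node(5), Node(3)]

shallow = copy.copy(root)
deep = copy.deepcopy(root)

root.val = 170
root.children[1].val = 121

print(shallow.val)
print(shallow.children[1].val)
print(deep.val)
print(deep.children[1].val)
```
11
121
11
5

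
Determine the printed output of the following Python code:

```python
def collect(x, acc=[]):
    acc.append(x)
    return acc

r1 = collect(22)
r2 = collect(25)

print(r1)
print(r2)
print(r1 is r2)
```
[22, 25]
[22, 25]
True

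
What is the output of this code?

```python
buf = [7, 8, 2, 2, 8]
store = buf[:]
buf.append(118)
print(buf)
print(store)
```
[7, 8, 2, 2, 8, 118]
[7, 8, 2, 2, 8]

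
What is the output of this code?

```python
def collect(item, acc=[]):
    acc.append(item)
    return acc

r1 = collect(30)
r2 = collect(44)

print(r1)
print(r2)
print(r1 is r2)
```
[30, 44]
[30, 44]
True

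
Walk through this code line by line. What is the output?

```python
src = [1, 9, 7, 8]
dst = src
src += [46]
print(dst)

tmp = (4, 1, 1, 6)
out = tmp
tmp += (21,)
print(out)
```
[1, 9, 7, 8, 46]
(4, 1, 1, 6)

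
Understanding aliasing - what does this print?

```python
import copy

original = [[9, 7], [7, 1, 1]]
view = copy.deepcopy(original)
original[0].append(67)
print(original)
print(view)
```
[[9, 7, 67], [7, 1, 1]]
[[9, 7], [7, 1, 1]]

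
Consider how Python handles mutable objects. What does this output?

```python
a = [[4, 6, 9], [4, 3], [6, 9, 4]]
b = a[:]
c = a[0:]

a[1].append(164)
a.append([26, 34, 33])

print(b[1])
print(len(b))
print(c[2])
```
[4, 3, 164]
3
[6, 9, 4]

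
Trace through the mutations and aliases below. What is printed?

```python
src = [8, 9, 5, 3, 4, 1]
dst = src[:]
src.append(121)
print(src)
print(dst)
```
[8, 9, 5, 3, 4, 1, 121]
[8, 9, 5, 3, 4, 1]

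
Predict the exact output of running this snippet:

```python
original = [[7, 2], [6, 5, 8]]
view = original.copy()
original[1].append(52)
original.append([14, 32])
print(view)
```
[[7, 2], [6, 5, 8, 52]]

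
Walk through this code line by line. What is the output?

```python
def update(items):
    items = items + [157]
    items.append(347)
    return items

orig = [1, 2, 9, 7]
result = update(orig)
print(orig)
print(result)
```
[1, 2, 9, 7]
[1, 2, 9, 7, 157, 347]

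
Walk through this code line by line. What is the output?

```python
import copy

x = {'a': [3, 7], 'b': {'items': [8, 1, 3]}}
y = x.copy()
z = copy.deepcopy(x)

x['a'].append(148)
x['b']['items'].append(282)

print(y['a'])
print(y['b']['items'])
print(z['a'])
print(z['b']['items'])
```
[3, 7, 148]
[8, 1, 3, 282]
[3, 7]
[8, 1, 3]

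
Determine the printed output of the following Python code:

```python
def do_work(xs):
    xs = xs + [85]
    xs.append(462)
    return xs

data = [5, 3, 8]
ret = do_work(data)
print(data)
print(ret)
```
[5, 3, 8]
[5, 3, 8, 85, 462]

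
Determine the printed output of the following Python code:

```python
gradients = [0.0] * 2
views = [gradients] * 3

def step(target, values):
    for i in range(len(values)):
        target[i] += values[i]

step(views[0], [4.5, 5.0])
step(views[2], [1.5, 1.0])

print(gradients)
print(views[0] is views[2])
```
[6.0, 6.0]
True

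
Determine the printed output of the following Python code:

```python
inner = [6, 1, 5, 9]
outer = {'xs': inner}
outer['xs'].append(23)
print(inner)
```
[6, 1, 5, 9, 23]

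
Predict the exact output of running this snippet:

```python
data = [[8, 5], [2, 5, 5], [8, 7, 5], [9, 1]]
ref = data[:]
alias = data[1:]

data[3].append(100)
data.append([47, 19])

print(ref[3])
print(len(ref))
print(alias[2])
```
[9, 1, 100]
4
[9, 1, 100]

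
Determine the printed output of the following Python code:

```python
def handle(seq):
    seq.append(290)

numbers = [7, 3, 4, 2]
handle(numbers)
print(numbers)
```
[7, 3, 4, 2, 290]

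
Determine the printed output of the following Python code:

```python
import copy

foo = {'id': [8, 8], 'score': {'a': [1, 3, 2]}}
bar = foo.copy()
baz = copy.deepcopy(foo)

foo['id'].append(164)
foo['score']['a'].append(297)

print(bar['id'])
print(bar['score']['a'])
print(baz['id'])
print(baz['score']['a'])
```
[8, 8, 164]
[1, 3, 2, 297]
[8, 8]
[1, 3, 2]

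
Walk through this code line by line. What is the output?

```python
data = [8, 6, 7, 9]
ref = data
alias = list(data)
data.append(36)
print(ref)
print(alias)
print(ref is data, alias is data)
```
[8, 6, 7, 9, 36]
[8, 6, 7, 9]
True False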